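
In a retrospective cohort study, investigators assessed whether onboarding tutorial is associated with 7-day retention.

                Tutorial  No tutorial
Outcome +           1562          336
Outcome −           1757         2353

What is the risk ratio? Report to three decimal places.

3.766

Reading the table with exposure as columns: a = 1562 (Tutorial, case), b = 1757 (Tutorial, non-case), c = 336 (No tutorial, case), d = 2353.
Risk in exposed = 1562/3319 = 0.47062; risk in unexposed = 336/2689 = 0.12495.
RR = 0.47062 / 0.12495 = 3.76639
The risk among the exposed is 3.77 times that among the unexposed.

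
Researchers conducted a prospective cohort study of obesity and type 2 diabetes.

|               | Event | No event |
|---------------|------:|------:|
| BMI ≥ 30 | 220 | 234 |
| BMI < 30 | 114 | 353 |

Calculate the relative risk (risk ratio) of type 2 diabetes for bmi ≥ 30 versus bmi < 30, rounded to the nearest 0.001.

Cells: a = 220, b = 234, c = 114, d = 353.
Risk in exposed = 220/454 = 0.48458; risk in unexposed = 114/467 = 0.24411.
RR = 0.48458 / 0.24411 = 1.98508
The risk among the exposed is 1.99 times that among the unexposed.

1.985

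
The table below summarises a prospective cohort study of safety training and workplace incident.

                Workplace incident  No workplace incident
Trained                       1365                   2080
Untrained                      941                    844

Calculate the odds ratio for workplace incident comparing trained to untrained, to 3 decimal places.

0.589

Cells: a = 1365, b = 2080, c = 941, d = 844.
OR = (a·d)/(b·c) = (1365 × 844) / (2080 × 941) = 1152060 / 1957280 = 0.58860
Exposure is associated with lower odds of workplace incident (OR = 0.59 < 1).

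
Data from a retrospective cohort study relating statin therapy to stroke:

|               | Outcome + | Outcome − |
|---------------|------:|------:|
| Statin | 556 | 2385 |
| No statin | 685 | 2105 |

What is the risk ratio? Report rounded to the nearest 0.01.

Cells: a = 556, b = 2385, c = 685, d = 2105.
Risk in exposed = 556/2941 = 0.18905; risk in unexposed = 685/2790 = 0.24552.
RR = 0.18905 / 0.24552 = 0.77000
The risk is 23% lower among the exposed than among the unexposed.

0.77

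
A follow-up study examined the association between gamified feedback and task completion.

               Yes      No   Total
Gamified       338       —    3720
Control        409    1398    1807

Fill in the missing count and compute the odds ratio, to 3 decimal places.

0.342

The missing cell is in the exposed row: 3720 − 338 = 3382.
So a = 338, b = 3382, c = 409, d = 1398.
OR = (a·d)/(b·c) = (338 × 1398) / (3382 × 409) = 472524 / 1383238 = 0.34161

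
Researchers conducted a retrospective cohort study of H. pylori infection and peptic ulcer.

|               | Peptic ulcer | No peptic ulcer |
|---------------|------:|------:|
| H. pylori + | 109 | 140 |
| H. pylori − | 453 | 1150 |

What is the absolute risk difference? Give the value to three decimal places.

0.155

Cells: a = 109, b = 140, c = 453, d = 1150.
Risk in exposed = 109/249 = 0.437751; risk in unexposed = 453/1603 = 0.282595.
Risk difference = 0.437751 − 0.282595 = 0.155156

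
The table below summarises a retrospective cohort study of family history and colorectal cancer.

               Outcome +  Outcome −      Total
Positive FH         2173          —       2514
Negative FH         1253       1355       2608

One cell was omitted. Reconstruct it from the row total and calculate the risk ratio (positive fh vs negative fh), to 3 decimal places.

1.799

The missing cell is in the exposed row: 2514 − 2173 = 341.
So a = 2173, b = 341, c = 1253, d = 1355.
RR = [a/(a+b)] / [c/(c+d)] = (2173/2514) / (1253/2608) = 0.86436/0.48044 = 1.79908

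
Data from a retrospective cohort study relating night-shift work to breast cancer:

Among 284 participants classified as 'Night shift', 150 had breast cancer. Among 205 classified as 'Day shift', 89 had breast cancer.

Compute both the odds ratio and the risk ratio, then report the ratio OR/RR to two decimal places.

From the description: a = 150, b = 134, c = 89, d = 116.
OR = (150·116)/(134·89) = 17400/11926 = 1.45900
Risk in exposed = 150/284 = 0.52817; risk in unexposed = 89/205 = 0.43415; RR = 1.21657
OR/RR = 1.45900 / 1.21657 = 1.19927
The outcome is not rare, so the OR lies further from 1 than the RR.

1.20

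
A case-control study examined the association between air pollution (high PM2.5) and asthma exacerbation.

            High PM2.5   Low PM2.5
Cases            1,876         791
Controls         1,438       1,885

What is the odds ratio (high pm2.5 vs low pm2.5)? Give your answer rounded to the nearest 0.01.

Reading the table with exposure as columns: a = 1876 (High PM2.5, case), b = 1438 (High PM2.5, non-case), c = 791 (Low PM2.5, case), d = 1885.
OR = (a·d)/(b·c) = (1876 × 1885) / (1438 × 791) = 3536260 / 1137458 = 3.10891
The odds of asthma exacerbation are about 3.11 times as high in the high pm2.5 group.

3.11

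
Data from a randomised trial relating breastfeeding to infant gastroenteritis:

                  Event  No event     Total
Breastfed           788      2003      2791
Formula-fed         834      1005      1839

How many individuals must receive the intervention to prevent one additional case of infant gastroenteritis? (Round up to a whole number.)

6

Risk in treated group = 788/2791 = 0.28234; risk in control = 834/1839 = 0.45351.
Absolute risk reduction = 0.45351 − 0.28234 = 0.17117
NNT = 1 / ARR = 1 / 0.17117 = 5.842 → round up → 6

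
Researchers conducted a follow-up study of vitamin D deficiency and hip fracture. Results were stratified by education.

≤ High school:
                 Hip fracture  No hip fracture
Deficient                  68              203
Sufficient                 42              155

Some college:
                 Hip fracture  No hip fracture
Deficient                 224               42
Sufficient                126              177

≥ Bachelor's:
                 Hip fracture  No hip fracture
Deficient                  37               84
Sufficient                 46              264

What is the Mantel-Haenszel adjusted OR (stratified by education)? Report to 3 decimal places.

OR_MH = Σ(aᵢdᵢ/nᵢ) / Σ(bᵢcᵢ/nᵢ), where nᵢ is the stratum total.
Stratum 1 (≤ High school): n = 468; a·d/n = 68·155/468 = 22.5214; b·c/n = 203·42/468 = 18.2179
Stratum 2 (Some college): n = 569; a·d/n = 224·177/569 = 69.6801; b·c/n = 42·126/569 = 9.3005
Stratum 3 (≥ Bachelor's): n = 431; a·d/n = 37·264/431 = 22.6636; b·c/n = 84·46/431 = 8.9652
OR_MH = (22.5214 + 69.6801 + 22.6636) / (18.2179 + 9.3005 + 8.9652) = 114.8651 / 36.4837 = 3.14840

3.148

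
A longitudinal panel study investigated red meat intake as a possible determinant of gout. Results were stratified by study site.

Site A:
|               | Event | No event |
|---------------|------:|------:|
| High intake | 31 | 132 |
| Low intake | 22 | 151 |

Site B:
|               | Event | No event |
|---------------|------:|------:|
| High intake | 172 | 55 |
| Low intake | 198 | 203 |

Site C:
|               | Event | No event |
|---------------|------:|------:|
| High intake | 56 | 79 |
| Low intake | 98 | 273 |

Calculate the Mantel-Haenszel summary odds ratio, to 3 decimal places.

2.416

OR_MH = Σ(aᵢdᵢ/nᵢ) / Σ(bᵢcᵢ/nᵢ), where nᵢ is the stratum total.
Stratum 1 (Site A): n = 336; a·d/n = 31·151/336 = 13.9315; b·c/n = 132·22/336 = 8.6429
Stratum 2 (Site B): n = 628; a·d/n = 172·203/628 = 55.5987; b·c/n = 55·198/628 = 17.3408
Stratum 3 (Site C): n = 506; a·d/n = 56·273/506 = 30.2134; b·c/n = 79·98/506 = 15.3004
OR_MH = (13.9315 + 55.5987 + 30.2134) / (8.6429 + 17.3408 + 15.3004) = 99.7437 / 41.2840 = 2.41604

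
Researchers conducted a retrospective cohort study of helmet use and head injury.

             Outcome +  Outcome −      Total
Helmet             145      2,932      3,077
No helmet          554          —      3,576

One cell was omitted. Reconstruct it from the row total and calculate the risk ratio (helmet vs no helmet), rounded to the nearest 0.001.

0.304

The missing cell is in the unexposed row: 3576 − 554 = 3022.
So a = 145, b = 2932, c = 554, d = 3022.
RR = [a/(a+b)] / [c/(c+d)] = (145/3077) / (554/3576) = 0.04712/0.15492 = 0.30418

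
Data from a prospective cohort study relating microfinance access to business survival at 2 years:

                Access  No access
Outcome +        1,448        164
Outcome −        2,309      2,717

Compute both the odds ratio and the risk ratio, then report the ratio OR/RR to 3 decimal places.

Reading the table with exposure as columns: a = 1448 (Access, case), b = 2309 (Access, non-case), c = 164 (No access, case), d = 2717.
OR = (1448·2717)/(2309·164) = 3934216/378676 = 10.38940
Risk in exposed = 1448/3757 = 0.38541; risk in unexposed = 164/2881 = 0.05692; RR = 6.77059
OR/RR = 10.38940 / 6.77059 = 1.53449
The outcome is not rare, so the OR lies further from 1 than the RR.

1.534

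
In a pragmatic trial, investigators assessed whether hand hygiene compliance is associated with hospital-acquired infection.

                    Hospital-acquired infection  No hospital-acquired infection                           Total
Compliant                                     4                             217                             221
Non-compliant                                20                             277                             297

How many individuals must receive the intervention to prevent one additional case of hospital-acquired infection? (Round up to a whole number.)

21

Risk in treated group = 4/221 = 0.01810; risk in control = 20/297 = 0.06734.
Absolute risk reduction = 0.06734 − 0.01810 = 0.04924
NNT = 1 / ARR = 1 / 0.04924 = 20.308 → round up → 21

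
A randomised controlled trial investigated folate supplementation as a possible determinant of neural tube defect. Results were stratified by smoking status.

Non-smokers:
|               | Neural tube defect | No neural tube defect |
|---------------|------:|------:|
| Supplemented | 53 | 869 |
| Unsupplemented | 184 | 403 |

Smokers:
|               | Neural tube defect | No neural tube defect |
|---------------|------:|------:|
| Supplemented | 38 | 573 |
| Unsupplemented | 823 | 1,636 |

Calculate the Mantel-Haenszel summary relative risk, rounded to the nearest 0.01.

0.18

RR_MH = Σ(aᵢ·n₀ᵢ/nᵢ) / Σ(cᵢ·n₁ᵢ/nᵢ), with n₁ᵢ = aᵢ+bᵢ (exposed), n₀ᵢ = cᵢ+dᵢ (unexposed), nᵢ = n₁ᵢ+n₀ᵢ.
Stratum 1 (Non-smokers): n₁ = 922, n₀ = 587, n = 1509; a·n₀/n = 53·587/1509 = 20.6170; c·n₁/n = 184·922/1509 = 112.4241
Stratum 2 (Smokers): n₁ = 611, n₀ = 2459, n = 3070; a·n₀/n = 38·2459/3070 = 30.4371; c·n₁/n = 823·611/3070 = 163.7958
RR_MH = (20.6170 + 30.4371) / (112.4241 + 163.7958) = 51.0541 / 276.2199 = 0.18483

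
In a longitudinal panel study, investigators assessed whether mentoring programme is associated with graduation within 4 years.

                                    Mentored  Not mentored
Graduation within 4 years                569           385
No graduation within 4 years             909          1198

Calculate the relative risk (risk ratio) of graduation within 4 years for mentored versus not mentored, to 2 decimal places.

Reading the table with exposure as columns: a = 569 (Mentored, case), b = 909 (Mentored, non-case), c = 385 (Not mentored, case), d = 1198.
Risk in exposed = 569/1478 = 0.38498; risk in unexposed = 385/1583 = 0.24321.
RR = 0.38498 / 0.24321 = 1.58292
The risk among the exposed is 1.58 times that among the unexposed.

1.58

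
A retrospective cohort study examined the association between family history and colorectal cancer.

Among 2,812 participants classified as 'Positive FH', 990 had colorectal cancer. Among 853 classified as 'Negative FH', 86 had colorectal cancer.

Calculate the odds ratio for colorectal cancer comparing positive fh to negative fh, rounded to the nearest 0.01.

From the description: a = 990, b = 1822, c = 86, d = 767.
OR = (a·d)/(b·c) = (990 × 767) / (1822 × 86) = 759330 / 156692 = 4.84600
The odds of colorectal cancer are about 4.85 times as high in the positive fh group.

4.85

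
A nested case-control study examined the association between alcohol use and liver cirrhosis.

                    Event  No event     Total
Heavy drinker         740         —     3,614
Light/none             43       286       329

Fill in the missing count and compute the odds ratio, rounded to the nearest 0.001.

The missing cell is in the exposed row: 3614 − 740 = 2874.
So a = 740, b = 2874, c = 43, d = 286.
OR = (a·d)/(b·c) = (740 × 286) / (2874 × 43) = 211640 / 123582 = 1.71255

1.713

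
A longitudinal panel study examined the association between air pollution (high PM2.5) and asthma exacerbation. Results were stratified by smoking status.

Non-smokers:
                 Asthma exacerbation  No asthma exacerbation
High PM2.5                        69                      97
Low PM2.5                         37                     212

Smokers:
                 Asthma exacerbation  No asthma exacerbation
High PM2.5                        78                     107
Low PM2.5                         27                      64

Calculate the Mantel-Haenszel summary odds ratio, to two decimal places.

OR_MH = Σ(aᵢdᵢ/nᵢ) / Σ(bᵢcᵢ/nᵢ), where nᵢ is the stratum total.
Stratum 1 (Non-smokers): n = 415; a·d/n = 69·212/415 = 35.2482; b·c/n = 97·37/415 = 8.6482
Stratum 2 (Smokers): n = 276; a·d/n = 78·64/276 = 18.0870; b·c/n = 107·27/276 = 10.4674
OR_MH = (35.2482 + 18.0870) / (8.6482 + 10.4674) = 53.3351 / 19.1156 = 2.79014

2.79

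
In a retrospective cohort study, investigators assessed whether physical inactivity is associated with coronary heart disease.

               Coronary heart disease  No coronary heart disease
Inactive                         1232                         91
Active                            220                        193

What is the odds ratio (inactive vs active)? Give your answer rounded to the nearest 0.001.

Cells: a = 1232, b = 91, c = 220, d = 193.
OR = (a·d)/(b·c) = (1232 × 193) / (91 × 220) = 237776 / 20020 = 11.87692
The odds of coronary heart disease are about 11.88 times as high in the inactive group.

11.877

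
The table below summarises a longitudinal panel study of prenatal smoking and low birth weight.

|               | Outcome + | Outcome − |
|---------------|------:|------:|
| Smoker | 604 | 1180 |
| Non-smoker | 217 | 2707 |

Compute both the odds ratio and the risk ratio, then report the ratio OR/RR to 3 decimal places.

1.400

Cells: a = 604, b = 1180, c = 217, d = 2707.
OR = (604·2707)/(1180·217) = 1635028/256060 = 6.38533
Risk in exposed = 604/1784 = 0.33857; risk in unexposed = 217/2924 = 0.07421; RR = 4.56205
OR/RR = 6.38533 / 4.56205 = 1.39966
The outcome is not rare, so the OR lies further from 1 than the RR.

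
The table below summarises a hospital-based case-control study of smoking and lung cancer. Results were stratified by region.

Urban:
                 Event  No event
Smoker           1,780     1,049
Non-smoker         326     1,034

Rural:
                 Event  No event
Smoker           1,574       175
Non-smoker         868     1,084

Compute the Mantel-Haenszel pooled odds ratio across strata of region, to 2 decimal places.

OR_MH = Σ(aᵢdᵢ/nᵢ) / Σ(bᵢcᵢ/nᵢ), where nᵢ is the stratum total.
Stratum 1 (Urban): n = 4189; a·d/n = 1780·1034/4189 = 439.3698; b·c/n = 1049·326/4189 = 81.6362
Stratum 2 (Rural): n = 3701; a·d/n = 1574·1084/3701 = 461.0149; b·c/n = 175·868/3701 = 41.0430
OR_MH = (439.3698 + 461.0149) / (81.6362 + 41.0430) = 900.3846 / 122.6792 = 7.33935

7.34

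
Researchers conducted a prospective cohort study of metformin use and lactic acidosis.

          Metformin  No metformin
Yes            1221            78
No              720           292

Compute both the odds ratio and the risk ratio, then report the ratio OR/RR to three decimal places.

2.128

Reading the table with exposure as columns: a = 1221 (Metformin, case), b = 720 (Metformin, non-case), c = 78 (No metformin, case), d = 292.
OR = (1221·292)/(720·78) = 356532/56160 = 6.34850
Risk in exposed = 1221/1941 = 0.62906; risk in unexposed = 78/370 = 0.21081; RR = 2.98399
OR/RR = 6.34850 / 2.98399 = 2.12752
The outcome is not rare, so the OR lies further from 1 than the RR.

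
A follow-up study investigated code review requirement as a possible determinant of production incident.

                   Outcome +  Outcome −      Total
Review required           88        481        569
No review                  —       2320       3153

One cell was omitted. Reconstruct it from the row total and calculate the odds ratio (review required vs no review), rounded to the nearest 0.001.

The missing cell is in the unexposed row: 3153 − 2320 = 833.
So a = 88, b = 481, c = 833, d = 2320.
OR = (a·d)/(b·c) = (88 × 2320) / (481 × 833) = 204160 / 400673 = 0.50954

0.510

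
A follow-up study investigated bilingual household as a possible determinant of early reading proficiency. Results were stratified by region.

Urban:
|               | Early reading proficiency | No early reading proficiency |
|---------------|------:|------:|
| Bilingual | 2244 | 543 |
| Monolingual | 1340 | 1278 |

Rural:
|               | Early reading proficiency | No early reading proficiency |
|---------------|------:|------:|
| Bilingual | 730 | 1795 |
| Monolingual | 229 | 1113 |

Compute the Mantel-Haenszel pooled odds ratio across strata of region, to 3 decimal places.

3.074

OR_MH = Σ(aᵢdᵢ/nᵢ) / Σ(bᵢcᵢ/nᵢ), where nᵢ is the stratum total.
Stratum 1 (Urban): n = 5405; a·d/n = 2244·1278/5405 = 530.5887; b·c/n = 543·1340/5405 = 134.6198
Stratum 2 (Rural): n = 3867; a·d/n = 730·1113/3867 = 210.1086; b·c/n = 1795·229/3867 = 106.2982
OR_MH = (530.5887 + 210.1086) / (134.6198 + 106.2982) = 740.6973 / 240.9180 = 3.07448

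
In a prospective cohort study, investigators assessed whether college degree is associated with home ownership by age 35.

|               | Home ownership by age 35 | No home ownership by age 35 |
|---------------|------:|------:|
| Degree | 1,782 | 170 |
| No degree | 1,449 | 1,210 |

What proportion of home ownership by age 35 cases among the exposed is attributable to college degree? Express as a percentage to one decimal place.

40.3

Cells: a = 1782, b = 170, c = 1449, d = 1210.
Risk in exposed = 1782/1952 = 0.91291; risk in unexposed = 1449/2659 = 0.54494.
RR = 0.91291/0.54494 = 1.67524
AR% = (RR − 1)/RR × 100 = (1.67524 − 1)/1.67524 × 100 = 40.3072%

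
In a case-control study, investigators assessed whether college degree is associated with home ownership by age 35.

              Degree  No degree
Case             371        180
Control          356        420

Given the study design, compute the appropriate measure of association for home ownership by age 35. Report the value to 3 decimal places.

2.432

Reading the table with exposure as columns: a = 371 (Degree, case), b = 356 (Degree, non-case), c = 180 (No degree, case), d = 420.
This is a case-control study: participants were sampled on outcome status, so risks in the source population cannot be estimated directly — relative risk is not valid here. The odds ratio is the appropriate measure.
OR = (a·d)/(b·c) = (371 × 420) / (356 × 180) = 155820 / 64080 = 2.43165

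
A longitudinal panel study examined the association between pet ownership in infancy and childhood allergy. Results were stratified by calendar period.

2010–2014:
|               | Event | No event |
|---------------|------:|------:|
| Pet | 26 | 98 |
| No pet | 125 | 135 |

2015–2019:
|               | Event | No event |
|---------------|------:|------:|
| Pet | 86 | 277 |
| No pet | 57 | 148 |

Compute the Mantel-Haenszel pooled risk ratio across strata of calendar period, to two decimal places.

RR_MH = Σ(aᵢ·n₀ᵢ/nᵢ) / Σ(cᵢ·n₁ᵢ/nᵢ), with n₁ᵢ = aᵢ+bᵢ (exposed), n₀ᵢ = cᵢ+dᵢ (unexposed), nᵢ = n₁ᵢ+n₀ᵢ.
Stratum 1 (2010–2014): n₁ = 124, n₀ = 260, n = 384; a·n₀/n = 26·260/384 = 17.6042; c·n₁/n = 125·124/384 = 40.3646
Stratum 2 (2015–2019): n₁ = 363, n₀ = 205, n = 568; a·n₀/n = 86·205/568 = 31.0387; c·n₁/n = 57·363/568 = 36.4278
RR_MH = (17.6042 + 31.0387) / (40.3646 + 36.4278) = 48.6429 / 76.7924 = 0.63343

0.63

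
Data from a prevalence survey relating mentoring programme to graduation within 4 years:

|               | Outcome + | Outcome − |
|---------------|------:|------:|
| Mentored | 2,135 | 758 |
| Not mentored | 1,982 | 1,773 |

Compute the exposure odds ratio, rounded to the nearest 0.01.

2.52

Cells: a = 2135, b = 758, c = 1982, d = 1773.
OR = (a·d)/(b·c) = (2135 × 1773) / (758 × 1982) = 3785355 / 1502356 = 2.51961
The odds of graduation within 4 years are about 2.52 times as high in the mentored group.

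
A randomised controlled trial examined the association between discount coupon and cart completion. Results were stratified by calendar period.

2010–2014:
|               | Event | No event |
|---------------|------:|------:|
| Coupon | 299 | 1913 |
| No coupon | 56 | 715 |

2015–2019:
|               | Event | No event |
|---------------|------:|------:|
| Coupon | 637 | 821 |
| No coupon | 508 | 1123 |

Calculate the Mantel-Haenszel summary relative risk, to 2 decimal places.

RR_MH = Σ(aᵢ·n₀ᵢ/nᵢ) / Σ(cᵢ·n₁ᵢ/nᵢ), with n₁ᵢ = aᵢ+bᵢ (exposed), n₀ᵢ = cᵢ+dᵢ (unexposed), nᵢ = n₁ᵢ+n₀ᵢ.
Stratum 1 (2010–2014): n₁ = 2212, n₀ = 771, n = 2983; a·n₀/n = 299·771/2983 = 77.2809; c·n₁/n = 56·2212/2983 = 41.5260
Stratum 2 (2015–2019): n₁ = 1458, n₀ = 1631, n = 3089; a·n₀/n = 637·1631/3089 = 336.3376; c·n₁/n = 508·1458/3089 = 239.7747
RR_MH = (77.2809 + 336.3376) / (41.5260 + 239.7747) = 413.6186 / 281.3007 = 1.47038

1.47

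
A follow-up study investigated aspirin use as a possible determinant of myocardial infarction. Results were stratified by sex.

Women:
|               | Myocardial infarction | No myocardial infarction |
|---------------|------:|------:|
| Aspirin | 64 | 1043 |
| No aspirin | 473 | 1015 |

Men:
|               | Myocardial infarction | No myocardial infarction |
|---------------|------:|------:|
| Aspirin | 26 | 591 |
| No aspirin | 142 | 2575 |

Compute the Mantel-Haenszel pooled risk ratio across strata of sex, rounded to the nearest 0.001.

0.254

RR_MH = Σ(aᵢ·n₀ᵢ/nᵢ) / Σ(cᵢ·n₁ᵢ/nᵢ), with n₁ᵢ = aᵢ+bᵢ (exposed), n₀ᵢ = cᵢ+dᵢ (unexposed), nᵢ = n₁ᵢ+n₀ᵢ.
Stratum 1 (Women): n₁ = 1107, n₀ = 1488, n = 2595; a·n₀/n = 64·1488/2595 = 36.6983; c·n₁/n = 473·1107/2595 = 201.7769
Stratum 2 (Men): n₁ = 617, n₀ = 2717, n = 3334; a·n₀/n = 26·2717/3334 = 21.1884; c·n₁/n = 142·617/3334 = 26.2789
RR_MH = (36.6983 + 21.1884) / (201.7769 + 26.2789) = 57.8866 / 228.0558 = 0.25383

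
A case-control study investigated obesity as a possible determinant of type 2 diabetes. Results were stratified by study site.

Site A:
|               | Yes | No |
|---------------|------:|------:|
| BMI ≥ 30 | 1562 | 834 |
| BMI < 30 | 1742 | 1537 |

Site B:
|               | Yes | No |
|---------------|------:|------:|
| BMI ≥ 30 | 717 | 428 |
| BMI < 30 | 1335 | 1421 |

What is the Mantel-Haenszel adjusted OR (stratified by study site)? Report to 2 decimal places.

1.70

OR_MH = Σ(aᵢdᵢ/nᵢ) / Σ(bᵢcᵢ/nᵢ), where nᵢ is the stratum total.
Stratum 1 (Site A): n = 5675; a·d/n = 1562·1537/5675 = 423.0474; b·c/n = 834·1742/5675 = 256.0049
Stratum 2 (Site B): n = 3901; a·d/n = 717·1421/3901 = 261.1784; b·c/n = 428·1335/3901 = 146.4701
OR_MH = (423.0474 + 261.1784) / (256.0049 + 146.4701) = 684.2258 / 402.4751 = 1.70005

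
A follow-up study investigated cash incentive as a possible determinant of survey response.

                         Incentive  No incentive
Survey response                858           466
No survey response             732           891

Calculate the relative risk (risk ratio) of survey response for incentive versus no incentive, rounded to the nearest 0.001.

1.571

Reading the table with exposure as columns: a = 858 (Incentive, case), b = 732 (Incentive, non-case), c = 466 (No incentive, case), d = 891.
Risk in exposed = 858/1590 = 0.53962; risk in unexposed = 466/1357 = 0.34340.
RR = 0.53962 / 0.34340 = 1.57139
The risk among the exposed is 1.57 times that among the unexposed.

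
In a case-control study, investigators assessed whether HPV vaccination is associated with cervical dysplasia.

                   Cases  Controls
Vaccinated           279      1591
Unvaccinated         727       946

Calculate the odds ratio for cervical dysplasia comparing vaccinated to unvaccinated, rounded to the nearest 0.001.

0.228

Cells: a = 279, b = 1591, c = 727, d = 946.
OR = (a·d)/(b·c) = (279 × 946) / (1591 × 727) = 263934 / 1156657 = 0.22819
Exposure is associated with lower odds of cervical dysplasia (OR = 0.23 < 1).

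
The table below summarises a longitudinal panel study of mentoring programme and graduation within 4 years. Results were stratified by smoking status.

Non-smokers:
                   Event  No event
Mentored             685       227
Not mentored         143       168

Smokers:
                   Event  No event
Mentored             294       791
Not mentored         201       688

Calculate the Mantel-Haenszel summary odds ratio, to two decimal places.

1.84

OR_MH = Σ(aᵢdᵢ/nᵢ) / Σ(bᵢcᵢ/nᵢ), where nᵢ is the stratum total.
Stratum 1 (Non-smokers): n = 1223; a·d/n = 685·168/1223 = 94.0965; b·c/n = 227·143/1223 = 26.5421
Stratum 2 (Smokers): n = 1974; a·d/n = 294·688/1974 = 102.4681; b·c/n = 791·201/1974 = 80.5426
OR_MH = (94.0965 + 102.4681) / (26.5421 + 80.5426) = 196.5646 / 107.0847 = 1.83560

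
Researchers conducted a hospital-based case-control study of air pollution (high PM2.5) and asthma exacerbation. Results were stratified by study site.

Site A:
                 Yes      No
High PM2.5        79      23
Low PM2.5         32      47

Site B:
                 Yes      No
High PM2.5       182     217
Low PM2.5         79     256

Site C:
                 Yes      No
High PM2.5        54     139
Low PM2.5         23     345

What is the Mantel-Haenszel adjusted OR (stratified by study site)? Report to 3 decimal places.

3.539

OR_MH = Σ(aᵢdᵢ/nᵢ) / Σ(bᵢcᵢ/nᵢ), where nᵢ is the stratum total.
Stratum 1 (Site A): n = 181; a·d/n = 79·47/181 = 20.5138; b·c/n = 23·32/181 = 4.0663
Stratum 2 (Site B): n = 734; a·d/n = 182·256/734 = 63.4768; b·c/n = 217·79/734 = 23.3556
Stratum 3 (Site C): n = 561; a·d/n = 54·345/561 = 33.2086; b·c/n = 139·23/561 = 5.6988
OR_MH = (20.5138 + 63.4768 + 33.2086) / (4.0663 + 23.3556 + 5.6988) = 117.1992 / 33.1206 = 3.53856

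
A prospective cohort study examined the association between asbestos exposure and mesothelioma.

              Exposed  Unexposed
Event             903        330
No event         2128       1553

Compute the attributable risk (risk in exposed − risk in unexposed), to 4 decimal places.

0.1227

Reading the table with exposure as columns: a = 903 (Exposed, case), b = 2128 (Exposed, non-case), c = 330 (Unexposed, case), d = 1553.
Risk in exposed = 903/3031 = 0.297921; risk in unexposed = 330/1883 = 0.175252.
Risk difference = 0.297921 − 0.175252 = 0.122669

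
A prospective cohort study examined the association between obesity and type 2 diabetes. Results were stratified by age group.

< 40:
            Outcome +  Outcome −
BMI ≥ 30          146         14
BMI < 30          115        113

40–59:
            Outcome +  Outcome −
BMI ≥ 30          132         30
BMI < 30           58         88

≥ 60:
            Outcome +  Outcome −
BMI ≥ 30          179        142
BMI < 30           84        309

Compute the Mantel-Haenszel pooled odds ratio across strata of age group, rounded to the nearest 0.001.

5.950

OR_MH = Σ(aᵢdᵢ/nᵢ) / Σ(bᵢcᵢ/nᵢ), where nᵢ is the stratum total.
Stratum 1 (< 40): n = 388; a·d/n = 146·113/388 = 42.5206; b·c/n = 14·115/388 = 4.1495
Stratum 2 (40–59): n = 308; a·d/n = 132·88/308 = 37.7143; b·c/n = 30·58/308 = 5.6494
Stratum 3 (≥ 60): n = 714; a·d/n = 179·309/714 = 77.4664; b·c/n = 142·84/714 = 16.7059
OR_MH = (42.5206 + 37.7143 + 77.4664) / (4.1495 + 5.6494 + 16.7059) = 157.7013 / 26.5047 = 5.94993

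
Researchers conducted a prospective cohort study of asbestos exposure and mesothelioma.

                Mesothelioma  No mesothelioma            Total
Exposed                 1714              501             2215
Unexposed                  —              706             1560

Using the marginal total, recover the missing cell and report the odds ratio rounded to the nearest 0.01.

2.83

The missing cell is in the unexposed row: 1560 − 706 = 854.
So a = 1714, b = 501, c = 854, d = 706.
OR = (a·d)/(b·c) = (1714 × 706) / (501 × 854) = 1210084 / 427854 = 2.82826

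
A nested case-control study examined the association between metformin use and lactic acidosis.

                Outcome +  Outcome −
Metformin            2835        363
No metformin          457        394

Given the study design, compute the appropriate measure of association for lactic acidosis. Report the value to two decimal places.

Cells: a = 2835, b = 363, c = 457, d = 394.
This is a nested case-control study: participants were sampled on outcome status, so risks in the source population cannot be estimated directly — relative risk is not valid here. The odds ratio is the appropriate measure.
OR = (a·d)/(b·c) = (2835 × 394) / (363 × 457) = 1116990 / 165891 = 6.73328

6.73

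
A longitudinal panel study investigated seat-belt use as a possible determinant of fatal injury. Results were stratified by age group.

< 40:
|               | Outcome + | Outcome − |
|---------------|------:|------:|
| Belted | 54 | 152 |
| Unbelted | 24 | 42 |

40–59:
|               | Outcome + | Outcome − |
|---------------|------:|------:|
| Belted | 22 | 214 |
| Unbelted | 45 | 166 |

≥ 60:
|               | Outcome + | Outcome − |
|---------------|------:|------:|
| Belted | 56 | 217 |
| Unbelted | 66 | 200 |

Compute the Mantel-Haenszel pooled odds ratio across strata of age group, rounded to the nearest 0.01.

OR_MH = Σ(aᵢdᵢ/nᵢ) / Σ(bᵢcᵢ/nᵢ), where nᵢ is the stratum total.
Stratum 1 (< 40): n = 272; a·d/n = 54·42/272 = 8.3382; b·c/n = 152·24/272 = 13.4118
Stratum 2 (40–59): n = 447; a·d/n = 22·166/447 = 8.1700; b·c/n = 214·45/447 = 21.5436
Stratum 3 (≥ 60): n = 539; a·d/n = 56·200/539 = 20.7792; b·c/n = 217·66/539 = 26.5714
OR_MH = (8.3382 + 8.1700 + 20.7792) / (13.4118 + 21.5436 + 26.5714) = 37.2875 / 61.5268 = 0.60604

0.61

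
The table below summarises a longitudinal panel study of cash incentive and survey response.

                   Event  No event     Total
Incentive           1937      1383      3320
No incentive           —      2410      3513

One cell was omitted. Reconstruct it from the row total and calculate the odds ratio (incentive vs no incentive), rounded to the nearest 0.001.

The missing cell is in the unexposed row: 3513 − 2410 = 1103.
So a = 1937, b = 1383, c = 1103, d = 2410.
OR = (a·d)/(b·c) = (1937 × 2410) / (1383 × 1103) = 4668170 / 1525449 = 3.06019

3.060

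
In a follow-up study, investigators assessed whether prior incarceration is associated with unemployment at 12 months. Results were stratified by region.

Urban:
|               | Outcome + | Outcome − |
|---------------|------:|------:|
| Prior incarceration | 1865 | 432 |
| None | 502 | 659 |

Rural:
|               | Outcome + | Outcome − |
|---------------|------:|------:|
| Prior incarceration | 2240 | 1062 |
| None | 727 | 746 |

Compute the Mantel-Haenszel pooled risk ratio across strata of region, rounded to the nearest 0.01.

RR_MH = Σ(aᵢ·n₀ᵢ/nᵢ) / Σ(cᵢ·n₁ᵢ/nᵢ), with n₁ᵢ = aᵢ+bᵢ (exposed), n₀ᵢ = cᵢ+dᵢ (unexposed), nᵢ = n₁ᵢ+n₀ᵢ.
Stratum 1 (Urban): n₁ = 2297, n₀ = 1161, n = 3458; a·n₀/n = 1865·1161/3458 = 626.1611; c·n₁/n = 502·2297/3458 = 333.4569
Stratum 2 (Rural): n₁ = 3302, n₀ = 1473, n = 4775; a·n₀/n = 2240·1473/4775 = 690.9990; c·n₁/n = 727·3302/4775 = 502.7338
RR_MH = (626.1611 + 690.9990) / (333.4569 + 502.7338) = 1317.1600 / 836.1907 = 1.57519

1.58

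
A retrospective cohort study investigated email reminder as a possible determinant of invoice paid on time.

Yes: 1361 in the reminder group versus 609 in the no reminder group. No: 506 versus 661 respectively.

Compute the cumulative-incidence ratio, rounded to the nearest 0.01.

1.52

From the description: a = 1361, b = 506, c = 609, d = 661.
Risk in exposed = 1361/1867 = 0.72898; risk in unexposed = 609/1270 = 0.47953.
RR = 0.72898 / 0.47953 = 1.52020
The risk among the exposed is 1.52 times that among the unexposed.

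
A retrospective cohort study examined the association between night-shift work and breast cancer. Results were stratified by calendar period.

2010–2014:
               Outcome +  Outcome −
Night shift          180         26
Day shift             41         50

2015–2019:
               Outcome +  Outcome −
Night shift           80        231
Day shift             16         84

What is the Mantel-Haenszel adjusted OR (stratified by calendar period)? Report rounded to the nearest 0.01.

OR_MH = Σ(aᵢdᵢ/nᵢ) / Σ(bᵢcᵢ/nᵢ), where nᵢ is the stratum total.
Stratum 1 (2010–2014): n = 297; a·d/n = 180·50/297 = 30.3030; b·c/n = 26·41/297 = 3.5892
Stratum 2 (2015–2019): n = 411; a·d/n = 80·84/411 = 16.3504; b·c/n = 231·16/411 = 8.9927
OR_MH = (30.3030 + 16.3504) / (3.5892 + 8.9927) = 46.6534 / 12.5819 = 3.70797

3.71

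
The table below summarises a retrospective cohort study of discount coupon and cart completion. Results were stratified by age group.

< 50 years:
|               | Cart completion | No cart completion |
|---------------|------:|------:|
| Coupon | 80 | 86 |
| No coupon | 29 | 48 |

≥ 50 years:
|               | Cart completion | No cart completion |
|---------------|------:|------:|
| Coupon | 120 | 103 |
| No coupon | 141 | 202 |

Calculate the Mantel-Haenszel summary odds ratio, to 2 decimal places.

OR_MH = Σ(aᵢdᵢ/nᵢ) / Σ(bᵢcᵢ/nᵢ), where nᵢ is the stratum total.
Stratum 1 (< 50 years): n = 243; a·d/n = 80·48/243 = 15.8025; b·c/n = 86·29/243 = 10.2634
Stratum 2 (≥ 50 years): n = 566; a·d/n = 120·202/566 = 42.8269; b·c/n = 103·141/566 = 25.6590
OR_MH = (15.8025 + 42.8269) / (10.2634 + 25.6590) = 58.6293 / 35.9224 = 1.63211

1.63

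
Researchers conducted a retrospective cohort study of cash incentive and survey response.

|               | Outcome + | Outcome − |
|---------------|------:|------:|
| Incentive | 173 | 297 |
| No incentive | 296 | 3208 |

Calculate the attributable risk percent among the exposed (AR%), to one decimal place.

Cells: a = 173, b = 297, c = 296, d = 3208.
Risk in exposed = 173/470 = 0.36809; risk in unexposed = 296/3504 = 0.08447.
RR = 0.36809/0.08447 = 4.35733
AR% = (RR − 1)/RR × 100 = (4.35733 − 1)/4.35733 × 100 = 77.0502%

77.1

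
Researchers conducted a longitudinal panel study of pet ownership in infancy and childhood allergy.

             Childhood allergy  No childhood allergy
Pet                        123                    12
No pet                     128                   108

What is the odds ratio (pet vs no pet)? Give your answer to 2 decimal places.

Cells: a = 123, b = 12, c = 128, d = 108.
OR = (a·d)/(b·c) = (123 × 108) / (12 × 128) = 13284 / 1536 = 8.64844
The odds of childhood allergy are about 8.65 times as high in the pet group.

8.65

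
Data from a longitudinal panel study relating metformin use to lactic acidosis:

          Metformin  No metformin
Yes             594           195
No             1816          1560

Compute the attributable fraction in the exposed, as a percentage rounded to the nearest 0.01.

54.92

Reading the table with exposure as columns: a = 594 (Metformin, case), b = 1816 (Metformin, non-case), c = 195 (No metformin, case), d = 1560.
Risk in exposed = 594/2410 = 0.24647; risk in unexposed = 195/1755 = 0.11111.
RR = 0.24647/0.11111 = 2.21826
AR% = (RR − 1)/RR × 100 = (2.21826 − 1)/2.21826 × 100 = 54.9196%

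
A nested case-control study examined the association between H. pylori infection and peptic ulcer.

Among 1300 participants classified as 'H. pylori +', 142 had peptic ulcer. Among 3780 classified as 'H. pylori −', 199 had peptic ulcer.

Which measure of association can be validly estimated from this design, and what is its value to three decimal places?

From the description: a = 142, b = 1158, c = 199, d = 3581.
This is a nested case-control study: participants were sampled on outcome status, so risks in the source population cannot be estimated directly — relative risk is not valid here. The odds ratio is the appropriate measure.
OR = (a·d)/(b·c) = (142 × 3581) / (1158 × 199) = 508502 / 230442 = 2.20664

2.207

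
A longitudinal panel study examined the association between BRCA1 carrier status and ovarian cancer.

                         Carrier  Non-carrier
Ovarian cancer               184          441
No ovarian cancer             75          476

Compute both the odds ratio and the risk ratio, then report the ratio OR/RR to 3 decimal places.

1.793

Reading the table with exposure as columns: a = 184 (Carrier, case), b = 75 (Carrier, non-case), c = 441 (Non-carrier, case), d = 476.
OR = (184·476)/(75·441) = 87584/33075 = 2.64804
Risk in exposed = 184/259 = 0.71042; risk in unexposed = 441/917 = 0.48092; RR = 1.47723
OR/RR = 2.64804 / 1.47723 = 1.79257
The outcome is not rare, so the OR lies further from 1 than the RR.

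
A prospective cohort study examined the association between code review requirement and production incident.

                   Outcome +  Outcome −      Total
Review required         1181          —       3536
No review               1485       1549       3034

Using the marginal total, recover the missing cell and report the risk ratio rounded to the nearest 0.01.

The missing cell is in the exposed row: 3536 − 1181 = 2355.
So a = 1181, b = 2355, c = 1485, d = 1549.
RR = [a/(a+b)] / [c/(c+d)] = (1181/3536) / (1485/3034) = 0.33399/0.48945 = 0.68238

0.68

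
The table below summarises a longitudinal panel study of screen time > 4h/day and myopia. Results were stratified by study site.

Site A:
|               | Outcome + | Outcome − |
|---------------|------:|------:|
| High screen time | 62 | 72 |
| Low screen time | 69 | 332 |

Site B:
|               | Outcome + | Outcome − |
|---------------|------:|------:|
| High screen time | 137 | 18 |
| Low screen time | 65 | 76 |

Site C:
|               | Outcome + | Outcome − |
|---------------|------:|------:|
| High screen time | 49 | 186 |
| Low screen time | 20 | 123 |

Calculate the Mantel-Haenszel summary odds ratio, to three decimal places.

OR_MH = Σ(aᵢdᵢ/nᵢ) / Σ(bᵢcᵢ/nᵢ), where nᵢ is the stratum total.
Stratum 1 (Site A): n = 535; a·d/n = 62·332/535 = 38.4748; b·c/n = 72·69/535 = 9.2860
Stratum 2 (Site B): n = 296; a·d/n = 137·76/296 = 35.1757; b·c/n = 18·65/296 = 3.9527
Stratum 3 (Site C): n = 378; a·d/n = 49·123/378 = 15.9444; b·c/n = 186·20/378 = 9.8413
OR_MH = (38.4748 + 35.1757 + 15.9444) / (9.2860 + 3.9527 + 9.8413) = 89.5949 / 23.0800 = 3.88194

3.882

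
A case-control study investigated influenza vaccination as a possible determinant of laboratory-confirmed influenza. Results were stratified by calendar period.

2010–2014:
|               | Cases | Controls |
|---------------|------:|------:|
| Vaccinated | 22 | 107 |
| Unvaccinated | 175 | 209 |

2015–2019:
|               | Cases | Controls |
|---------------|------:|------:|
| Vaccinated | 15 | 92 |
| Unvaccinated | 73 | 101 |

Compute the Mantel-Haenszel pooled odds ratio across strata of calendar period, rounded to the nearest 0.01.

OR_MH = Σ(aᵢdᵢ/nᵢ) / Σ(bᵢcᵢ/nᵢ), where nᵢ is the stratum total.
Stratum 1 (2010–2014): n = 513; a·d/n = 22·209/513 = 8.9630; b·c/n = 107·175/513 = 36.5010
Stratum 2 (2015–2019): n = 281; a·d/n = 15·101/281 = 5.3915; b·c/n = 92·73/281 = 23.9004
OR_MH = (8.9630 + 5.3915) / (36.5010 + 23.9004) = 14.3544 / 60.4013 = 0.23765

0.24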